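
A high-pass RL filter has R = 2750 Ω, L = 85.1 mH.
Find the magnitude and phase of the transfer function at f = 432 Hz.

Step 1 — Angular frequency: ω = 2π·432 = 2714 rad/s.
Step 2 — Transfer function: H(jω) = jωL/(R + jωL).
Step 3 — Numerator jωL = j·231; denominator R + jωL = 2750 + j231.
Step 4 — H = 0.007006 + j0.08341.
Step 5 — Magnitude: |H| = 0.0837 (-21.5 dB); phase: φ = 85.2°.

|H| = 0.0837 (-21.5 dB), φ = 85.2°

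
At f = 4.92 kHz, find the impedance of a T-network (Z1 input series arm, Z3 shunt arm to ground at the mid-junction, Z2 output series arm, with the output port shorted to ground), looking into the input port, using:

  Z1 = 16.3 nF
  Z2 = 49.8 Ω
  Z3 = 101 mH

Step 1 — Angular frequency: ω = 2π·f = 2π·4920 = 3.091e+04 rad/s.
Step 2 — Component impedances:
  Z1: Z = 1/(jωC) = -j/(ω·C) = 0 - j1985 Ω
  Z2: Z = R = 49.8 Ω
  Z3: Z = jωL = j·3.091e+04·0.101 = 0 + j3122 Ω
Step 3 — With the output port shorted to ground, the output series arm Z2 runs from the junction to ground; the shunt arm Z3 also runs from the junction to ground. They appear in parallel: Z3 || Z2 = 49.79 + j0.7941 Ω.
Step 4 — Series with input arm Z1: Z_in = Z1 + (Z3 || Z2) = 49.79 - j1984 Ω = 1984∠-88.6° Ω.

Z = 49.79 - j1984 Ω = 1984∠-88.6° Ω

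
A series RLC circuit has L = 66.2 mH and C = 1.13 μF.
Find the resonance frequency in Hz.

Step 1 — Resonance condition Im(Z)=0 gives ω₀ = 1/√(LC).
Step 2 — ω₀ = 1/√(0.0662·1.13e-06) = 3656 rad/s.
Step 3 — f₀ = ω₀/(2π) = 581.9 Hz.

f₀ = 581.9 Hz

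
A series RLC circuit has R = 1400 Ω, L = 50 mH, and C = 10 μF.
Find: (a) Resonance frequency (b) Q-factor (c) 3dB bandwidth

Step 1 — Resonance condition Im(Z)=0 gives ω₀ = 1/√(LC).
Step 2 — ω₀ = 1/√(0.05·1e-05) = 1414 rad/s.
Step 3 — f₀ = ω₀/(2π) = 225.1 Hz.
Step 4 — Series Q: Q = ω₀L/R = 1414·0.05/1400 = 0.05051.
Step 5 — 3dB bandwidth: Δω = ω₀/Q = 2.8e+04 rad/s; BW = Δω/(2π) = 4456 Hz.

(a) f₀ = 225.1 Hz  (b) Q = 0.05051  (c) BW = 4456 Hz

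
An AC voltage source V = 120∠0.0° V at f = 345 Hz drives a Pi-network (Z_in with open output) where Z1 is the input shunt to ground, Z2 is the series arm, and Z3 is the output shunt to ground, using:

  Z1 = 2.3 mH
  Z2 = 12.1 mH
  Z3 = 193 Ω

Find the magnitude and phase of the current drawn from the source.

Step 1 — Angular frequency: ω = 2π·f = 2π·345 = 2168 rad/s.
Step 2 — Component impedances:
  Z1: Z = jωL = j·2168·0.0023 = 0 + j4.986 Ω
  Z2: Z = jωL = j·2168·0.0121 = 0 + j26.23 Ω
  Z3: Z = R = 193 Ω
Step 3 — With open output, the series arm Z2 and the output shunt Z3 appear in series to ground: Z2 + Z3 = 193 + j26.23 Ω.
Step 4 — Parallel with input shunt Z1: Z_in = Z1 || (Z2 + Z3) = 0.1255 + j4.965 Ω = 4.967∠88.6° Ω.
Step 5 — Source phasor: V = 120∠0.0° V = 120 V.
Step 6 — Ohm's law: I = V / Z_total = (120) / (0.1255 + j4.965) = 0.6105 - j24.15 A.
Step 7 — Convert to polar: |I| = 24.16 A, ∠I = -88.6°.

I = 24.16∠-88.6° A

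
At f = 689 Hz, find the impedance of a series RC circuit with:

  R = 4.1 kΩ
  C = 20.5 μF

Step 1 — Angular frequency: ω = 2π·f = 2π·689 = 4329 rad/s.
Step 2 — Component impedances:
  R: Z = R = 4100 Ω
  C: Z = 1/(jωC) = -j/(ω·C) = 0 - j11.27 Ω
Step 3 — Series combination: Z_total = R + C = 4100 - j11.27 Ω = 4100∠-0.2° Ω.

Z = 4100 - j11.27 Ω = 4100∠-0.2° Ω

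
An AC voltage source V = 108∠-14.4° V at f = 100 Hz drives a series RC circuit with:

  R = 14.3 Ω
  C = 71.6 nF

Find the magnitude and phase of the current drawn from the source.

Step 1 — Angular frequency: ω = 2π·f = 2π·100 = 628.3 rad/s.
Step 2 — Component impedances:
  R: Z = R = 14.3 Ω
  C: Z = 1/(jωC) = -j/(ω·C) = 0 - j2.223e+04 Ω
Step 3 — Series combination: Z_total = R + C = 14.3 - j2.223e+04 Ω = 2.223e+04∠-90.0° Ω.
Step 4 — Source phasor: V = 108∠-14.4° V = 104.6 - j26.86 V.
Step 5 — Ohm's law: I = V / Z_total = (104.6 - j26.86) / (14.3 - j2.223e+04) = 0.001211 + j0.004705 A.
Step 6 — Convert to polar: |I| = 0.004859 A, ∠I = 75.6°.

I = 0.004859∠75.6° A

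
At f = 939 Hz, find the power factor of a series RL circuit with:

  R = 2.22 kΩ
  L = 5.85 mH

Step 1 — Angular frequency: ω = 2π·f = 2π·939 = 5900 rad/s.
Step 2 — Component impedances:
  R: Z = R = 2220 Ω
  L: Z = jωL = j·5900·0.00585 = 0 + j34.51 Ω
Step 3 — Series combination: Z_total = R + L = 2220 + j34.51 Ω = 2220∠0.9° Ω.
Step 4 — Power factor: PF = cos(φ) = Re(Z)/|Z| = 2220/2220.3 = 0.9999.
Step 5 — Type: Im(Z) = 34.51 ⇒ lagging (phase φ = 0.9°).

PF = 0.9999 (lagging, φ = 0.9°)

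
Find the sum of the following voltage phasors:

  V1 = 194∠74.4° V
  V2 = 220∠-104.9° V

Step 1 — Convert each phasor to rectangular form:
  V1 = 194·(cos(74.4°) + j·sin(74.4°)) = 52.17 + j186.9 V
  V2 = 220·(cos(-104.9°) + j·sin(-104.9°)) = -56.57 - j212.6 V
Step 2 — Sum components: V_total = -4.399 - j25.75 V.
Step 3 — Convert to polar: |V_total| = 26.12 V, ∠V_total = -99.7°.

V_total = 26.12∠-99.7° V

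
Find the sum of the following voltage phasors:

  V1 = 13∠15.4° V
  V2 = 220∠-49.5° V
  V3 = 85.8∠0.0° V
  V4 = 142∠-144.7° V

Step 1 — Convert each phasor to rectangular form:
  V1 = 13·(cos(15.4°) + j·sin(15.4°)) = 12.53 + j3.452 V
  V2 = 220·(cos(-49.5°) + j·sin(-49.5°)) = 142.9 - j167.3 V
  V3 = 85.8·(cos(0.0°) + j·sin(0.0°)) = 85.8 V
  V4 = 142·(cos(-144.7°) + j·sin(-144.7°)) = -115.9 - j82.06 V
Step 2 — Sum components: V_total = 125.3 - j245.9 V.
Step 3 — Convert to polar: |V_total| = 276 V, ∠V_total = -63.0°.

V_total = 276∠-63.0° V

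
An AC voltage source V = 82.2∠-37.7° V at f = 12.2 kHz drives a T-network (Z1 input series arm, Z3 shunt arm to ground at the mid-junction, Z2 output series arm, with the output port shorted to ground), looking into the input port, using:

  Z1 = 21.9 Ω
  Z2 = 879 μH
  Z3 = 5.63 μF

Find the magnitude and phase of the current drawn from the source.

Step 1 — Angular frequency: ω = 2π·f = 2π·1.22e+04 = 7.665e+04 rad/s.
Step 2 — Component impedances:
  Z1: Z = R = 21.9 Ω
  Z2: Z = jωL = j·7.665e+04·0.000879 = 0 + j67.38 Ω
  Z3: Z = 1/(jωC) = -j/(ω·C) = 0 - j2.317 Ω
Step 3 — With the output port shorted to ground, the output series arm Z2 runs from the junction to ground; the shunt arm Z3 also runs from the junction to ground. They appear in parallel: Z3 || Z2 = 0 - j2.4 Ω.
Step 4 — Series with input arm Z1: Z_in = Z1 + (Z3 || Z2) = 21.9 - j2.4 Ω = 22.03∠-6.3° Ω.
Step 5 — Source phasor: V = 82.2∠-37.7° V = 65.04 - j50.27 V.
Step 6 — Ohm's law: I = V / Z_total = (65.04 - j50.27) / (21.9 - j2.4) = 3.183 - j1.947 A.
Step 7 — Convert to polar: |I| = 3.731 A, ∠I = -31.4°.

I = 3.731∠-31.4° A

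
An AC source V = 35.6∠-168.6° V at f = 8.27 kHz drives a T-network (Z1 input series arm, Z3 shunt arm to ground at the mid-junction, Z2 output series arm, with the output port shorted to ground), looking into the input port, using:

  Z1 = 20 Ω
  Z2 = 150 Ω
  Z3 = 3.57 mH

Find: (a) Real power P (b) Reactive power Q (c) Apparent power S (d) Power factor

Step 1 — Angular frequency: ω = 2π·f = 2π·8270 = 5.196e+04 rad/s.
Step 2 — Component impedances:
  Z1: Z = R = 20 Ω
  Z2: Z = R = 150 Ω
  Z3: Z = jωL = j·5.196e+04·0.00357 = 0 + j185.5 Ω
Step 3 — With the output port shorted to ground, the output series arm Z2 runs from the junction to ground; the shunt arm Z3 also runs from the junction to ground. They appear in parallel: Z3 || Z2 = 90.7 + j73.34 Ω.
Step 4 — Series with input arm Z1: Z_in = Z1 + (Z3 || Z2) = 110.7 + j73.34 Ω = 132.8∠33.5° Ω.
Step 5 — Source phasor: V = 35.6∠-168.6° V = -34.9 - j7.037 V.
Step 6 — Current: I = V / Z = -0.2484 + j0.101 A = 0.2681∠157.9° A.
Step 7 — Complex power: S = V·I* = 7.957 + j5.271 VA.
Step 8 — Real power: P = Re(S) = 7.957 W.
Step 9 — Reactive power: Q = Im(S) = 5.271 VAR.
Step 10 — Apparent power: |S| = 9.544 VA.
Step 11 — Power factor: PF = P/|S| = 0.8336 (lagging).

(a) P = 7.957 W  (b) Q = 5.271 VAR  (c) S = 9.544 VA  (d) PF = 0.8336 (lagging)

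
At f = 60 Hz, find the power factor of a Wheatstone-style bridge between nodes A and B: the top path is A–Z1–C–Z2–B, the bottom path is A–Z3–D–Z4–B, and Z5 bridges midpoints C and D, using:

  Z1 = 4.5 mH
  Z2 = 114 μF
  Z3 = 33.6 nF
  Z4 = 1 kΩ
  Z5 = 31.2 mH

Step 1 — Angular frequency: ω = 2π·f = 2π·60 = 377 rad/s.
Step 2 — Component impedances:
  Z1: Z = jωL = j·377·0.0045 = 0 + j1.696 Ω
  Z2: Z = 1/(jωC) = -j/(ω·C) = 0 - j23.27 Ω
  Z3: Z = 1/(jωC) = -j/(ω·C) = 0 - j7.895e+04 Ω
  Z4: Z = R = 1000 Ω
  Z5: Z = jωL = j·377·0.0312 = 0 + j11.76 Ω
Step 3 — Bridge requires nodal analysis (the Z5 bridge couples midpoints C and D, so the two paths cannot be reduced to a simple series/parallel combination). Setting node B to ground and injecting 1 A at node A, the 3-node admittance system at A, C, D solves to V_A = Z_AB = 0.5414 - j21.57 Ω = 21.57∠-88.6° Ω.
Step 4 — Power factor: PF = cos(φ) = Re(Z)/|Z| = 0.541352/21.5723 = 0.02509.
Step 5 — Type: Im(Z) = -21.57 ⇒ leading (phase φ = -88.6°).

PF = 0.02509 (leading, φ = -88.6°)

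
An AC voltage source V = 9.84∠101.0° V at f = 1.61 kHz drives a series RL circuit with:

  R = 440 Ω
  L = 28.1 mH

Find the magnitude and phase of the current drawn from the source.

Step 1 — Angular frequency: ω = 2π·f = 2π·1610 = 1.012e+04 rad/s.
Step 2 — Component impedances:
  R: Z = R = 440 Ω
  L: Z = jωL = j·1.012e+04·0.0281 = 0 + j284.3 Ω
Step 3 — Series combination: Z_total = R + L = 440 + j284.3 Ω = 523.8∠32.9° Ω.
Step 4 — Source phasor: V = 9.84∠101.0° V = -1.878 + j9.659 V.
Step 5 — Ohm's law: I = V / Z_total = (-1.878 + j9.659) / (440 + j284.3) = 0.006995 + j0.01743 A.
Step 6 — Convert to polar: |I| = 0.01878 A, ∠I = 68.1°.

I = 0.01878∠68.1° A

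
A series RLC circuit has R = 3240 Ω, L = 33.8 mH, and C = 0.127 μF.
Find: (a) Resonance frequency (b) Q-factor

Step 1 — Resonance condition Im(Z)=0 gives ω₀ = 1/√(LC).
Step 2 — ω₀ = 1/√(0.0338·1.27e-07) = 1.526e+04 rad/s.
Step 3 — f₀ = ω₀/(2π) = 2429 Hz.
Step 4 — Series Q: Q = ω₀L/R = 1.526e+04·0.0338/3240 = 0.1592.

(a) f₀ = 2429 Hz  (b) Q = 0.1592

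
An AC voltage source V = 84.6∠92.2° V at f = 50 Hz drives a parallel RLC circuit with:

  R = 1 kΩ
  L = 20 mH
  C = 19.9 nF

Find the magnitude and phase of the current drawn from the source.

Step 1 — Angular frequency: ω = 2π·f = 2π·50 = 314.2 rad/s.
Step 2 — Component impedances:
  R: Z = R = 1000 Ω
  L: Z = jωL = j·314.2·0.02 = 0 + j6.283 Ω
  C: Z = 1/(jωC) = -j/(ω·C) = 0 - j1.6e+05 Ω
Step 3 — Parallel combination: 1/Z_total = 1/R + 1/L + 1/C; Z_total = 0.03948 + j6.283 Ω = 6.283∠89.6° Ω.
Step 4 — Source phasor: V = 84.6∠92.2° V = -3.248 + j84.54 V.
Step 5 — Ohm's law: I = V / Z_total = (-3.248 + j84.54) / (0.03948 + j6.283) = 13.45 + j0.6014 A.
Step 6 — Convert to polar: |I| = 13.46 A, ∠I = 2.6°.

I = 13.46∠2.6° A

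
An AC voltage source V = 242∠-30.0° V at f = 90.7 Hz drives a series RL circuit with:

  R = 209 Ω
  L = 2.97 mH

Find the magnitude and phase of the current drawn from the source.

Step 1 — Angular frequency: ω = 2π·f = 2π·90.7 = 569.9 rad/s.
Step 2 — Component impedances:
  R: Z = R = 209 Ω
  L: Z = jωL = j·569.9·0.00297 = 0 + j1.693 Ω
Step 3 — Series combination: Z_total = R + L = 209 + j1.693 Ω = 209∠0.5° Ω.
Step 4 — Source phasor: V = 242∠-30.0° V = 209.6 - j121 V.
Step 5 — Ohm's law: I = V / Z_total = (209.6 - j121) / (209 + j1.693) = 0.998 - j0.587 A.
Step 6 — Convert to polar: |I| = 1.158 A, ∠I = -30.5°.

I = 1.158∠-30.5° A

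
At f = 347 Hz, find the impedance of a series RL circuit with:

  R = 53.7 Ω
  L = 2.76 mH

Step 1 — Angular frequency: ω = 2π·f = 2π·347 = 2180 rad/s.
Step 2 — Component impedances:
  R: Z = R = 53.7 Ω
  L: Z = jωL = j·2180·0.00276 = 0 + j6.018 Ω
Step 3 — Series combination: Z_total = R + L = 53.7 + j6.018 Ω = 54.04∠6.4° Ω.

Z = 53.7 + j6.018 Ω = 54.04∠6.4° Ω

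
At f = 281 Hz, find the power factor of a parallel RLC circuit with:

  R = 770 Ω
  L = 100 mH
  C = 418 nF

Step 1 — Angular frequency: ω = 2π·f = 2π·281 = 1766 rad/s.
Step 2 — Component impedances:
  R: Z = R = 770 Ω
  L: Z = jωL = j·1766·0.1 = 0 + j176.6 Ω
  C: Z = 1/(jωC) = -j/(ω·C) = 0 - j1355 Ω
Step 3 — Parallel combination: 1/Z_total = 1/R + 1/L + 1/C; Z_total = 50.04 + j189.8 Ω = 196.3∠75.2° Ω.
Step 4 — Power factor: PF = cos(φ) = Re(Z)/|Z| = 50.04/196.3 = 0.2549.
Step 5 — Type: Im(Z) = 189.8 ⇒ lagging (phase φ = 75.2°).

PF = 0.2549 (lagging, φ = 75.2°)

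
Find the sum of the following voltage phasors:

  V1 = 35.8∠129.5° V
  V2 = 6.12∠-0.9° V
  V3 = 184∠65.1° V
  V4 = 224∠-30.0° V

Step 1 — Convert each phasor to rectangular form:
  V1 = 35.8·(cos(129.5°) + j·sin(129.5°)) = -22.77 + j27.62 V
  V2 = 6.12·(cos(-0.9°) + j·sin(-0.9°)) = 6.119 - j0.09613 V
  V3 = 184·(cos(65.1°) + j·sin(65.1°)) = 77.47 + j166.9 V
  V4 = 224·(cos(-30.0°) + j·sin(-30.0°)) = 194 - j112 V
Step 2 — Sum components: V_total = 254.8 + j82.42 V.
Step 3 — Convert to polar: |V_total| = 267.8 V, ∠V_total = 17.9°.

V_total = 267.8∠17.9° V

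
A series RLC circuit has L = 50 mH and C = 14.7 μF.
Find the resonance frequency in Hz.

Step 1 — Resonance condition Im(Z)=0 gives ω₀ = 1/√(LC).
Step 2 — ω₀ = 1/√(0.05·1.47e-05) = 1166 rad/s.
Step 3 — f₀ = ω₀/(2π) = 185.6 Hz.

f₀ = 185.6 Hz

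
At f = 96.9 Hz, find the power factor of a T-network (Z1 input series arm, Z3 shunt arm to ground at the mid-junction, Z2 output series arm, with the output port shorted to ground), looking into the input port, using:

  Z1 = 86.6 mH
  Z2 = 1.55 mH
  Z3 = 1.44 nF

Step 1 — Angular frequency: ω = 2π·f = 2π·96.9 = 608.8 rad/s.
Step 2 — Component impedances:
  Z1: Z = jωL = j·608.8·0.0866 = 0 + j52.73 Ω
  Z2: Z = jωL = j·608.8·0.00155 = 0 + j0.9437 Ω
  Z3: Z = 1/(jωC) = -j/(ω·C) = 0 - j1.141e+06 Ω
Step 3 — With the output port shorted to ground, the output series arm Z2 runs from the junction to ground; the shunt arm Z3 also runs from the junction to ground. They appear in parallel: Z3 || Z2 = 0 + j0.9437 Ω.
Step 4 — Series with input arm Z1: Z_in = Z1 + (Z3 || Z2) = 0 + j53.67 Ω = 53.67∠90.0° Ω.
Step 5 — Power factor: PF = cos(φ) = Re(Z)/|Z| = 0/53.67 = 0.
Step 6 — Type: Im(Z) = 53.67 ⇒ lagging (phase φ = 90.0°).

PF = 0 (lagging, φ = 90.0°)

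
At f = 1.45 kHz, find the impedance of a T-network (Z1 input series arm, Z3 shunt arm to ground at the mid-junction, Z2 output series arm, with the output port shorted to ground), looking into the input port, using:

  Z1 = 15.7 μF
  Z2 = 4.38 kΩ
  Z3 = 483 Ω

Step 1 — Angular frequency: ω = 2π·f = 2π·1450 = 9111 rad/s.
Step 2 — Component impedances:
  Z1: Z = 1/(jωC) = -j/(ω·C) = 0 - j6.991 Ω
  Z2: Z = R = 4380 Ω
  Z3: Z = R = 483 Ω
Step 3 — With the output port shorted to ground, the output series arm Z2 runs from the junction to ground; the shunt arm Z3 also runs from the junction to ground. They appear in parallel: Z3 || Z2 = 435 Ω.
Step 4 — Series with input arm Z1: Z_in = Z1 + (Z3 || Z2) = 435 - j6.991 Ω = 435.1∠-0.9° Ω.

Z = 435 - j6.991 Ω = 435.1∠-0.9° Ω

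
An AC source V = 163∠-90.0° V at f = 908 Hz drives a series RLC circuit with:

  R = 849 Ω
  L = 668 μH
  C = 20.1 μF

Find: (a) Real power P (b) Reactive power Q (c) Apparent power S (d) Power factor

Step 1 — Angular frequency: ω = 2π·f = 2π·908 = 5705 rad/s.
Step 2 — Component impedances:
  R: Z = R = 849 Ω
  L: Z = jωL = j·5705·0.000668 = 0 + j3.811 Ω
  C: Z = 1/(jωC) = -j/(ω·C) = 0 - j8.72 Ω
Step 3 — Series combination: Z_total = R + L + C = 849 - j4.909 Ω = 849∠-0.3° Ω.
Step 4 — Source phasor: V = 163∠-90.0° V = 0 - j163 V.
Step 5 — Current: I = V / Z = 0.00111 - j0.192 A = 0.192∠-89.7° A.
Step 6 — Complex power: S = V·I* = 31.29 - j0.181 VA.
Step 7 — Real power: P = Re(S) = 31.29 W.
Step 8 — Reactive power: Q = Im(S) = -0.181 VAR.
Step 9 — Apparent power: |S| = 31.29 VA.
Step 10 — Power factor: PF = P/|S| = 1 (leading).

(a) P = 31.29 W  (b) Q = -0.181 VAR  (c) S = 31.29 VA  (d) PF = 1 (leading)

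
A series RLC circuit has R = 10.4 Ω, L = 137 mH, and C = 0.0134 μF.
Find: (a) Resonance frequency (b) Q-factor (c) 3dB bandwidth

Step 1 — Resonance: ω₀ = 1/√(LC) = 1/√(0.137·1.34e-08) = 2.334e+04 rad/s.
Step 2 — f₀ = ω₀/(2π) = 3715 Hz.
Step 3 — Series Q: Q = ω₀L/R = 2.334e+04·0.137/10.4 = 307.5.
Step 4 — Bandwidth: Δω = ω₀/Q = 75.91 rad/s; BW = Δω/(2π) = 12.08 Hz.

(a) f₀ = 3715 Hz  (b) Q = 307.5  (c) BW = 12.08 Hz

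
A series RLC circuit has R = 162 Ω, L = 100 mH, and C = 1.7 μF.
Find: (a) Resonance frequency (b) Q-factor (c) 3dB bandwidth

Step 1 — Resonance: ω₀ = 1/√(LC) = 1/√(0.1·1.7e-06) = 2425 rad/s.
Step 2 — f₀ = ω₀/(2π) = 386 Hz.
Step 3 — Series Q: Q = ω₀L/R = 2425·0.1/162 = 1.497.
Step 4 — Bandwidth: Δω = ω₀/Q = 1620 rad/s; BW = Δω/(2π) = 257.8 Hz.

(a) f₀ = 386 Hz  (b) Q = 1.497  (c) BW = 257.8 Hz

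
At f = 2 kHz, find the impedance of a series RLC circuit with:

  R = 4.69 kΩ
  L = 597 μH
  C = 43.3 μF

Step 1 — Angular frequency: ω = 2π·f = 2π·2000 = 1.257e+04 rad/s.
Step 2 — Component impedances:
  R: Z = R = 4690 Ω
  L: Z = jωL = j·1.257e+04·0.000597 = 0 + j7.502 Ω
  C: Z = 1/(jωC) = -j/(ω·C) = 0 - j1.838 Ω
Step 3 — Series combination: Z_total = R + L + C = 4690 + j5.664 Ω = 4690∠0.1° Ω.

Z = 4690 + j5.664 Ω = 4690∠0.1° Ω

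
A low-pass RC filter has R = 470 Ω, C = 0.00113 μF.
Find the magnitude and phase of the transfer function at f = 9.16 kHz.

Step 1 — Angular frequency: ω = 2π·9160 = 5.755e+04 rad/s.
Step 2 — Transfer function: H(jω) = 1/(1 + jωRC).
Step 3 — Denominator: 1 + jωRC = 1 + j·5.755e+04·470·1.13e-09 = 1 + j0.03057.
Step 4 — H = 0.9991 - j0.03054.
Step 5 — Magnitude: |H| = 0.9995 (-0.0 dB); phase: φ = -1.8°.

|H| = 0.9995 (-0.0 dB), φ = -1.8°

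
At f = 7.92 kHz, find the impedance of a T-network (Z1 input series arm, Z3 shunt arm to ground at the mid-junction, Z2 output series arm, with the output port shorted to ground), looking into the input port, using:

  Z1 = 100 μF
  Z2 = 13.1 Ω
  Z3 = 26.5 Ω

Step 1 — Angular frequency: ω = 2π·f = 2π·7920 = 4.976e+04 rad/s.
Step 2 — Component impedances:
  Z1: Z = 1/(jωC) = -j/(ω·C) = 0 - j0.201 Ω
  Z2: Z = R = 13.1 Ω
  Z3: Z = R = 26.5 Ω
Step 3 — With the output port shorted to ground, the output series arm Z2 runs from the junction to ground; the shunt arm Z3 also runs from the junction to ground. They appear in parallel: Z3 || Z2 = 8.766 Ω.
Step 4 — Series with input arm Z1: Z_in = Z1 + (Z3 || Z2) = 8.766 - j0.201 Ω = 8.769∠-1.3° Ω.

Z = 8.766 - j0.201 Ω = 8.769∠-1.3° Ω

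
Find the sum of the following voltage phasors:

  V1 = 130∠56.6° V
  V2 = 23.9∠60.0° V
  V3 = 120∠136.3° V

Step 1 — Convert each phasor to rectangular form:
  V1 = 130·(cos(56.6°) + j·sin(56.6°)) = 71.56 + j108.5 V
  V2 = 23.9·(cos(60.0°) + j·sin(60.0°)) = 11.95 + j20.7 V
  V3 = 120·(cos(136.3°) + j·sin(136.3°)) = -86.76 + j82.91 V
Step 2 — Sum components: V_total = -3.244 + j212.1 V.
Step 3 — Convert to polar: |V_total| = 212.2 V, ∠V_total = 90.9°.

V_total = 212.2∠90.9° V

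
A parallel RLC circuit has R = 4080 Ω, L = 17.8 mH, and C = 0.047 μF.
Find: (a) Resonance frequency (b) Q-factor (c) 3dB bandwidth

Step 1 — Resonance: ω₀ = 1/√(LC) = 1/√(0.0178·4.7e-08) = 3.457e+04 rad/s.
Step 2 — f₀ = ω₀/(2π) = 5503 Hz.
Step 3 — Parallel Q: Q = R/(ω₀L) = 4080/(3.457e+04·0.0178) = 6.63.
Step 4 — Bandwidth: Δω = ω₀/Q = 5215 rad/s; BW = Δω/(2π) = 830 Hz.

(a) f₀ = 5503 Hz  (b) Q = 6.63  (c) BW = 830 Hz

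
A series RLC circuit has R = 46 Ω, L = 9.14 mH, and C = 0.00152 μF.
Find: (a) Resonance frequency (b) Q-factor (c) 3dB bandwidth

Step 1 — Resonance condition Im(Z)=0 gives ω₀ = 1/√(LC).
Step 2 — ω₀ = 1/√(0.00914·1.52e-09) = 2.683e+05 rad/s.
Step 3 — f₀ = ω₀/(2π) = 4.27e+04 Hz.
Step 4 — Series Q: Q = ω₀L/R = 2.683e+05·0.00914/46 = 53.31.
Step 5 — 3dB bandwidth: Δω = ω₀/Q = 5033 rad/s; BW = Δω/(2π) = 801 Hz.

(a) f₀ = 4.27e+04 Hz  (b) Q = 53.31  (c) BW = 801 Hz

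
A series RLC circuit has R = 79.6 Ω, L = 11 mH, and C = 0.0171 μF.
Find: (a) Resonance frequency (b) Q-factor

Step 1 — Resonance condition Im(Z)=0 gives ω₀ = 1/√(LC).
Step 2 — ω₀ = 1/√(0.011·1.71e-08) = 7.291e+04 rad/s.
Step 3 — f₀ = ω₀/(2π) = 1.16e+04 Hz.
Step 4 — Series Q: Q = ω₀L/R = 7.291e+04·0.011/79.6 = 10.08.

(a) f₀ = 1.16e+04 Hz  (b) Q = 10.08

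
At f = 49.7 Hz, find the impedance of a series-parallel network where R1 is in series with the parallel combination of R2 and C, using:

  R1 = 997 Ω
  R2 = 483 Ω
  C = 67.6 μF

Step 1 — Angular frequency: ω = 2π·f = 2π·49.7 = 312.3 rad/s.
Step 2 — Component impedances:
  R1: Z = R = 997 Ω
  R2: Z = R = 483 Ω
  C: Z = 1/(jωC) = -j/(ω·C) = 0 - j47.37 Ω
Step 3 — Parallel branch: R2 || C = 1/(1/R2 + 1/C) = 4.602 - j46.92 Ω.
Step 4 — Series with R1: Z_total = R1 + (R2 || C) = 1002 - j46.92 Ω = 1003∠-2.7° Ω.

Z = 1002 - j46.92 Ω = 1003∠-2.7° Ω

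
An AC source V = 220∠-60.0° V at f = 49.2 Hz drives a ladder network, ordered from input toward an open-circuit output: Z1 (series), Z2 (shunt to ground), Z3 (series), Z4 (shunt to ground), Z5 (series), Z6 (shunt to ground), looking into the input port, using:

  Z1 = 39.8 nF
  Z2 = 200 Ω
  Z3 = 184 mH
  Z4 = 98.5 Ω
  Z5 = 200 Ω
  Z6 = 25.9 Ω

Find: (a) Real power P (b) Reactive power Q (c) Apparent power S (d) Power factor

Step 1 — Angular frequency: ω = 2π·f = 2π·49.2 = 309.1 rad/s.
Step 2 — Component impedances:
  Z1: Z = 1/(jωC) = -j/(ω·C) = 0 - j8.128e+04 Ω
  Z2: Z = R = 200 Ω
  Z3: Z = jωL = j·309.1·0.184 = 0 + j56.88 Ω
  Z4: Z = R = 98.5 Ω
  Z5: Z = R = 200 Ω
  Z6: Z = R = 25.9 Ω
Step 3 — Ladder network (open output): work backward from the far end, alternating series and parallel combinations. Z_in = 57.47 - j8.125e+04 Ω = 8.125e+04∠-90.0° Ω.
Step 4 — Source phasor: V = 220∠-60.0° V = 110 - j190.5 V.
Step 5 — Current: I = V / Z = 0.002346 + j0.001352 A = 0.002708∠30.0° A.
Step 6 — Complex power: S = V·I* = 0.0004214 - j0.5957 VA.
Step 7 — Real power: P = Re(S) = 0.0004214 W.
Step 8 — Reactive power: Q = Im(S) = -0.5957 VAR.
Step 9 — Apparent power: |S| = 0.5957 VA.
Step 10 — Power factor: PF = P/|S| = 0.0007073 (leading).

(a) P = 0.0004214 W  (b) Q = -0.5957 VAR  (c) S = 0.5957 VA  (d) PF = 0.0007073 (leading)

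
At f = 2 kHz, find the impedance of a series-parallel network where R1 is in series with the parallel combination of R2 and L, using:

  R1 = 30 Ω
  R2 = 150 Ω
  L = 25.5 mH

Step 1 — Angular frequency: ω = 2π·f = 2π·2000 = 1.257e+04 rad/s.
Step 2 — Component impedances:
  R1: Z = R = 30 Ω
  R2: Z = R = 150 Ω
  L: Z = jωL = j·1.257e+04·0.0255 = 0 + j320.4 Ω
Step 3 — Parallel branch: R2 || L = 1/(1/R2 + 1/L) = 123 + j57.6 Ω.
Step 4 — Series with R1: Z_total = R1 + (R2 || L) = 153 + j57.6 Ω = 163.5∠20.6° Ω.

Z = 153 + j57.6 Ω = 163.5∠20.6° Ω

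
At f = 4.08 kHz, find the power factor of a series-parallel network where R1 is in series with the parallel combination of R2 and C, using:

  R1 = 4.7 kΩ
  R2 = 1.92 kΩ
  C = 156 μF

Step 1 — Angular frequency: ω = 2π·f = 2π·4080 = 2.564e+04 rad/s.
Step 2 — Component impedances:
  R1: Z = R = 4700 Ω
  R2: Z = R = 1920 Ω
  C: Z = 1/(jωC) = -j/(ω·C) = 0 - j0.2501 Ω
Step 3 — Parallel branch: R2 || C = 1/(1/R2 + 1/C) = 3.257e-05 - j0.2501 Ω.
Step 4 — Series with R1: Z_total = R1 + (R2 || C) = 4700 - j0.2501 Ω = 4700∠-0.0° Ω.
Step 5 — Power factor: PF = cos(φ) = Re(Z)/|Z| = 4700/4700 = 1.
Step 6 — Type: Im(Z) = -0.2501 ⇒ leading (phase φ = -0.0°).

PF = 1 (leading, φ = -0.0°)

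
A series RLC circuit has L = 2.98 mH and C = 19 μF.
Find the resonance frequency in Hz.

Step 1 — Resonance condition Im(Z)=0 gives ω₀ = 1/√(LC).
Step 2 — ω₀ = 1/√(0.00298·1.9e-05) = 4203 rad/s.
Step 3 — f₀ = ω₀/(2π) = 668.9 Hz.

f₀ = 668.9 Hz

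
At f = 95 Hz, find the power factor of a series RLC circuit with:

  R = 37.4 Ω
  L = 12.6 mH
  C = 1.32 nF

Step 1 — Angular frequency: ω = 2π·f = 2π·95 = 596.9 rad/s.
Step 2 — Component impedances:
  R: Z = R = 37.4 Ω
  L: Z = jωL = j·596.9·0.0126 = 0 + j7.521 Ω
  C: Z = 1/(jωC) = -j/(ω·C) = 0 - j1.269e+06 Ω
Step 3 — Series combination: Z_total = R + L + C = 37.4 - j1.269e+06 Ω = 1.269e+06∠-90.0° Ω.
Step 4 — Power factor: PF = cos(φ) = Re(Z)/|Z| = 37.4/1.269e+06 = 2.947e-05.
Step 5 — Type: Im(Z) = -1.269e+06 ⇒ leading (phase φ = -90.0°).

PF = 2.947e-05 (leading, φ = -90.0°)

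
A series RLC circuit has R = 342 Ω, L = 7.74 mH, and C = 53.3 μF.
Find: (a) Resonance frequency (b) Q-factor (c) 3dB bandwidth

Step 1 — Resonance: ω₀ = 1/√(LC) = 1/√(0.00774·5.33e-05) = 1557 rad/s.
Step 2 — f₀ = ω₀/(2π) = 247.8 Hz.
Step 3 — Series Q: Q = ω₀L/R = 1557·0.00774/342 = 0.03524.
Step 4 — Bandwidth: Δω = ω₀/Q = 4.419e+04 rad/s; BW = Δω/(2π) = 7032 Hz.

(a) f₀ = 247.8 Hz  (b) Q = 0.03524  (c) BW = 7032 Hz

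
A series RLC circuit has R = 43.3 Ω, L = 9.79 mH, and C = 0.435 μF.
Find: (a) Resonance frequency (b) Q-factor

Step 1 — Resonance condition Im(Z)=0 gives ω₀ = 1/√(LC).
Step 2 — ω₀ = 1/√(0.00979·4.35e-07) = 1.532e+04 rad/s.
Step 3 — f₀ = ω₀/(2π) = 2439 Hz.
Step 4 — Series Q: Q = ω₀L/R = 1.532e+04·0.00979/43.3 = 3.465.

(a) f₀ = 2439 Hz  (b) Q = 3.465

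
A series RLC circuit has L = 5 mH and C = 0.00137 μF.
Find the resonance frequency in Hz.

Step 1 — Resonance condition Im(Z)=0 gives ω₀ = 1/√(LC).
Step 2 — ω₀ = 1/√(0.005·1.37e-09) = 3.821e+05 rad/s.
Step 3 — f₀ = ω₀/(2π) = 6.081e+04 Hz.

f₀ = 6.081e+04 Hz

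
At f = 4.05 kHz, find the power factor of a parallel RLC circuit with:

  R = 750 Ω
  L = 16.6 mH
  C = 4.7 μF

Step 1 — Angular frequency: ω = 2π·f = 2π·4050 = 2.545e+04 rad/s.
Step 2 — Component impedances:
  R: Z = R = 750 Ω
  L: Z = jωL = j·2.545e+04·0.0166 = 0 + j422.4 Ω
  C: Z = 1/(jωC) = -j/(ω·C) = 0 - j8.361 Ω
Step 3 — Parallel combination: 1/Z_total = 1/R + 1/L + 1/C; Z_total = 0.097 - j8.529 Ω = 8.529∠-89.3° Ω.
Step 4 — Power factor: PF = cos(φ) = Re(Z)/|Z| = 0.097/8.529 = 0.01137.
Step 5 — Type: Im(Z) = -8.529 ⇒ leading (phase φ = -89.3°).

PF = 0.01137 (leading, φ = -89.3°)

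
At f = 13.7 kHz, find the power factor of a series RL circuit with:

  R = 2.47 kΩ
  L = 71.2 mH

Step 1 — Angular frequency: ω = 2π·f = 2π·1.37e+04 = 8.608e+04 rad/s.
Step 2 — Component impedances:
  R: Z = R = 2470 Ω
  L: Z = jωL = j·8.608e+04·0.0712 = 0 + j6129 Ω
Step 3 — Series combination: Z_total = R + L = 2470 + j6129 Ω = 6608∠68.1° Ω.
Step 4 — Power factor: PF = cos(φ) = Re(Z)/|Z| = 2470/6608 = 0.3738.
Step 5 — Type: Im(Z) = 6129 ⇒ lagging (phase φ = 68.1°).

PF = 0.3738 (lagging, φ = 68.1°)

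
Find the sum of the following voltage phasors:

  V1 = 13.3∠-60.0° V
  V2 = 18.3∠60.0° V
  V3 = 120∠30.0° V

Step 1 — Convert each phasor to rectangular form:
  V1 = 13.3·(cos(-60.0°) + j·sin(-60.0°)) = 6.65 - j11.52 V
  V2 = 18.3·(cos(60.0°) + j·sin(60.0°)) = 9.15 + j15.85 V
  V3 = 120·(cos(30.0°) + j·sin(30.0°)) = 103.9 + j60 V
Step 2 — Sum components: V_total = 119.7 + j64.33 V.
Step 3 — Convert to polar: |V_total| = 135.9 V, ∠V_total = 28.3°.

V_total = 135.9∠28.3° V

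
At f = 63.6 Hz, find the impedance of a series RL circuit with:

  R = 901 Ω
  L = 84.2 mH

Step 1 — Angular frequency: ω = 2π·f = 2π·63.6 = 399.6 rad/s.
Step 2 — Component impedances:
  R: Z = R = 901 Ω
  L: Z = jωL = j·399.6·0.0842 = 0 + j33.65 Ω
Step 3 — Series combination: Z_total = R + L = 901 + j33.65 Ω = 901.6∠2.1° Ω.

Z = 901 + j33.65 Ω = 901.6∠2.1° Ω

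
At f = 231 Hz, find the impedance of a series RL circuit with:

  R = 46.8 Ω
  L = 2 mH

Step 1 — Angular frequency: ω = 2π·f = 2π·231 = 1451 rad/s.
Step 2 — Component impedances:
  R: Z = R = 46.8 Ω
  L: Z = jωL = j·1451·0.002 = 0 + j2.903 Ω
Step 3 — Series combination: Z_total = R + L = 46.8 + j2.903 Ω = 46.89∠3.5° Ω.

Z = 46.8 + j2.903 Ω = 46.89∠3.5° Ω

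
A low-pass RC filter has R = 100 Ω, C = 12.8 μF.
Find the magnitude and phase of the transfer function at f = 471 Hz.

Step 1 — Angular frequency: ω = 2π·471 = 2959 rad/s.
Step 2 — Transfer function: H(jω) = 1/(1 + jωRC).
Step 3 — Denominator: 1 + jωRC = 1 + j·2959·100·1.28e-05 = 1 + j3.788.
Step 4 — H = 0.06515 - j0.2468.
Step 5 — Magnitude: |H| = 0.2552 (-11.9 dB); phase: φ = -75.2°.

|H| = 0.2552 (-11.9 dB), φ = -75.2°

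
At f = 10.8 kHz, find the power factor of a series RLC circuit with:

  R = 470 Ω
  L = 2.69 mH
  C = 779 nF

Step 1 — Angular frequency: ω = 2π·f = 2π·1.08e+04 = 6.786e+04 rad/s.
Step 2 — Component impedances:
  R: Z = R = 470 Ω
  L: Z = jωL = j·6.786e+04·0.00269 = 0 + j182.5 Ω
  C: Z = 1/(jωC) = -j/(ω·C) = 0 - j18.92 Ω
Step 3 — Series combination: Z_total = R + L + C = 470 + j163.6 Ω = 497.7∠19.2° Ω.
Step 4 — Power factor: PF = cos(φ) = Re(Z)/|Z| = 470/497.67 = 0.9444.
Step 5 — Type: Im(Z) = 163.6 ⇒ lagging (phase φ = 19.2°).

PF = 0.9444 (lagging, φ = 19.2°)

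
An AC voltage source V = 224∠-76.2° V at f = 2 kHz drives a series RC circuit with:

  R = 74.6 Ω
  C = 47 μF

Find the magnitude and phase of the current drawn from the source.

Step 1 — Angular frequency: ω = 2π·f = 2π·2000 = 1.257e+04 rad/s.
Step 2 — Component impedances:
  R: Z = R = 74.6 Ω
  C: Z = 1/(jωC) = -j/(ω·C) = 0 - j1.693 Ω
Step 3 — Series combination: Z_total = R + C = 74.6 - j1.693 Ω = 74.62∠-1.3° Ω.
Step 4 — Source phasor: V = 224∠-76.2° V = 53.43 - j217.5 V.
Step 5 — Ohm's law: I = V / Z_total = (53.43 - j217.5) / (74.6 - j1.693) = 0.782 - j2.898 A.
Step 6 — Convert to polar: |I| = 3.002 A, ∠I = -74.9°.

I = 3.002∠-74.9° A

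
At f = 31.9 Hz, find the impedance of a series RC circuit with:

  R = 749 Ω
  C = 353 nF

Step 1 — Angular frequency: ω = 2π·f = 2π·31.9 = 200.4 rad/s.
Step 2 — Component impedances:
  R: Z = R = 749 Ω
  C: Z = 1/(jωC) = -j/(ω·C) = 0 - j1.413e+04 Ω
Step 3 — Series combination: Z_total = R + C = 749 - j1.413e+04 Ω = 1.415e+04∠-87.0° Ω.

Z = 749 - j1.413e+04 Ω = 1.415e+04∠-87.0° Ω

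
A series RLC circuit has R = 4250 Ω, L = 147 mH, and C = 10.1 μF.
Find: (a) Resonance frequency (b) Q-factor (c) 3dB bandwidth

Step 1 — Resonance condition Im(Z)=0 gives ω₀ = 1/√(LC).
Step 2 — ω₀ = 1/√(0.147·1.01e-05) = 820.7 rad/s.
Step 3 — f₀ = ω₀/(2π) = 130.6 Hz.
Step 4 — Series Q: Q = ω₀L/R = 820.7·0.147/4250 = 0.02839.
Step 5 — 3dB bandwidth: Δω = ω₀/Q = 2.891e+04 rad/s; BW = Δω/(2π) = 4601 Hz.

(a) f₀ = 130.6 Hz  (b) Q = 0.02839  (c) BW = 4601 Hz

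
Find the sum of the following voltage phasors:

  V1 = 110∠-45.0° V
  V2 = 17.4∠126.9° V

Step 1 — Convert each phasor to rectangular form:
  V1 = 110·(cos(-45.0°) + j·sin(-45.0°)) = 77.78 - j77.78 V
  V2 = 17.4·(cos(126.9°) + j·sin(126.9°)) = -10.45 + j13.91 V
Step 2 — Sum components: V_total = 67.33 - j63.87 V.
Step 3 — Convert to polar: |V_total| = 92.81 V, ∠V_total = -43.5°.

V_total = 92.81∠-43.5° V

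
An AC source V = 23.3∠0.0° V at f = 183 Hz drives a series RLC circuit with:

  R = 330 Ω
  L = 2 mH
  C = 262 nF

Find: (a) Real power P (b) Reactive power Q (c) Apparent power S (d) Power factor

Step 1 — Angular frequency: ω = 2π·f = 2π·183 = 1150 rad/s.
Step 2 — Component impedances:
  R: Z = R = 330 Ω
  L: Z = jωL = j·1150·0.002 = 0 + j2.3 Ω
  C: Z = 1/(jωC) = -j/(ω·C) = 0 - j3319 Ω
Step 3 — Series combination: Z_total = R + L + C = 330 - j3317 Ω = 3334∠-84.3° Ω.
Step 4 — Source phasor: V = 23.3∠0.0° V = 23.3 V.
Step 5 — Current: I = V / Z = 0.0006919 + j0.006955 A = 0.00699∠84.3° A.
Step 6 — Complex power: S = V·I* = 0.01612 - j0.1621 VA.
Step 7 — Real power: P = Re(S) = 0.01612 W.
Step 8 — Reactive power: Q = Im(S) = -0.1621 VAR.
Step 9 — Apparent power: |S| = 0.1629 VA.
Step 10 — Power factor: PF = P/|S| = 0.09899 (leading).

(a) P = 0.01612 W  (b) Q = -0.1621 VAR  (c) S = 0.1629 VA  (d) PF = 0.09899 (leading)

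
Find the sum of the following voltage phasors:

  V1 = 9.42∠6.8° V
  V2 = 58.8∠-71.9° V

Step 1 — Convert each phasor to rectangular form:
  V1 = 9.42·(cos(6.8°) + j·sin(6.8°)) = 9.354 + j1.115 V
  V2 = 58.8·(cos(-71.9°) + j·sin(-71.9°)) = 18.27 - j55.89 V
Step 2 — Sum components: V_total = 27.62 - j54.77 V.
Step 3 — Convert to polar: |V_total| = 61.35 V, ∠V_total = -63.2°.

V_total = 61.35∠-63.2° V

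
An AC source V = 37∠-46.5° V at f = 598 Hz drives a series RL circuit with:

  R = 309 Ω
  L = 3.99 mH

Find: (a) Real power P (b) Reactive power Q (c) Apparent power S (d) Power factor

Step 1 — Angular frequency: ω = 2π·f = 2π·598 = 3757 rad/s.
Step 2 — Component impedances:
  R: Z = R = 309 Ω
  L: Z = jωL = j·3757·0.00399 = 0 + j14.99 Ω
Step 3 — Series combination: Z_total = R + L = 309 + j14.99 Ω = 309.4∠2.8° Ω.
Step 4 — Source phasor: V = 37∠-46.5° V = 25.47 - j26.84 V.
Step 5 — Current: I = V / Z = 0.07803 - j0.09064 A = 0.1196∠-49.3° A.
Step 6 — Complex power: S = V·I* = 4.42 + j0.2144 VA.
Step 7 — Real power: P = Re(S) = 4.42 W.
Step 8 — Reactive power: Q = Im(S) = 0.2144 VAR.
Step 9 — Apparent power: |S| = 4.425 VA.
Step 10 — Power factor: PF = P/|S| = 0.9988 (lagging).

(a) P = 4.42 W  (b) Q = 0.2144 VAR  (c) S = 4.425 VA  (d) PF = 0.9988 (lagging)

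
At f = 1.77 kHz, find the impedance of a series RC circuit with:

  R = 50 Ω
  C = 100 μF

Step 1 — Angular frequency: ω = 2π·f = 2π·1770 = 1.112e+04 rad/s.
Step 2 — Component impedances:
  R: Z = R = 50 Ω
  C: Z = 1/(jωC) = -j/(ω·C) = 0 - j0.8992 Ω
Step 3 — Series combination: Z_total = R + C = 50 - j0.8992 Ω = 50.01∠-1.0° Ω.

Z = 50 - j0.8992 Ω = 50.01∠-1.0° Ω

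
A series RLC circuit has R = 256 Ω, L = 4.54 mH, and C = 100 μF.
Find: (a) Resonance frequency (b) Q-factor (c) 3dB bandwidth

Step 1 — Resonance: ω₀ = 1/√(LC) = 1/√(0.00454·0.0001) = 1484 rad/s.
Step 2 — f₀ = ω₀/(2π) = 236.2 Hz.
Step 3 — Series Q: Q = ω₀L/R = 1484·0.00454/256 = 0.02632.
Step 4 — Bandwidth: Δω = ω₀/Q = 5.639e+04 rad/s; BW = Δω/(2π) = 8974 Hz.

(a) f₀ = 236.2 Hz  (b) Q = 0.02632  (c) BW = 8974 Hz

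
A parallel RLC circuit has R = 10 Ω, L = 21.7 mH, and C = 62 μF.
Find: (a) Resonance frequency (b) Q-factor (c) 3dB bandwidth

Step 1 — Resonance: ω₀ = 1/√(LC) = 1/√(0.0217·6.2e-05) = 862.1 rad/s.
Step 2 — f₀ = ω₀/(2π) = 137.2 Hz.
Step 3 — Parallel Q: Q = R/(ω₀L) = 10/(862.1·0.0217) = 0.5345.
Step 4 — Bandwidth: Δω = ω₀/Q = 1613 rad/s; BW = Δω/(2π) = 256.7 Hz.

(a) f₀ = 137.2 Hz  (b) Q = 0.5345  (c) BW = 256.7 Hz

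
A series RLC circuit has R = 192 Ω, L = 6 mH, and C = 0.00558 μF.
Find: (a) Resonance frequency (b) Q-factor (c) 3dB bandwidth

Step 1 — Resonance condition Im(Z)=0 gives ω₀ = 1/√(LC).
Step 2 — ω₀ = 1/√(0.006·5.58e-09) = 1.728e+05 rad/s.
Step 3 — f₀ = ω₀/(2π) = 2.751e+04 Hz.
Step 4 — Series Q: Q = ω₀L/R = 1.728e+05·0.006/192 = 5.401.
Step 5 — 3dB bandwidth: Δω = ω₀/Q = 3.2e+04 rad/s; BW = Δω/(2π) = 5093 Hz.

(a) f₀ = 2.751e+04 Hz  (b) Q = 5.401  (c) BW = 5093 Hz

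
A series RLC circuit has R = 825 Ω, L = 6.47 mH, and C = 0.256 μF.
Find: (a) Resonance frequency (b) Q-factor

Step 1 — Resonance condition Im(Z)=0 gives ω₀ = 1/√(LC).
Step 2 — ω₀ = 1/√(0.00647·2.56e-07) = 2.457e+04 rad/s.
Step 3 — f₀ = ω₀/(2π) = 3911 Hz.
Step 4 — Series Q: Q = ω₀L/R = 2.457e+04·0.00647/825 = 0.1927.

(a) f₀ = 3911 Hz  (b) Q = 0.1927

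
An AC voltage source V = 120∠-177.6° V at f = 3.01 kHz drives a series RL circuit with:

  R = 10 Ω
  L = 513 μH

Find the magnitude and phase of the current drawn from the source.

Step 1 — Angular frequency: ω = 2π·f = 2π·3010 = 1.891e+04 rad/s.
Step 2 — Component impedances:
  R: Z = R = 10 Ω
  L: Z = jωL = j·1.891e+04·0.000513 = 0 + j9.702 Ω
Step 3 — Series combination: Z_total = R + L = 10 + j9.702 Ω = 13.93∠44.1° Ω.
Step 4 — Source phasor: V = 120∠-177.6° V = -119.9 - j5.025 V.
Step 5 — Ohm's law: I = V / Z_total = (-119.9 - j5.025) / (10 + j9.702) = -6.427 + j5.733 A.
Step 6 — Convert to polar: |I| = 8.613 A, ∠I = 138.3°.

I = 8.613∠138.3° A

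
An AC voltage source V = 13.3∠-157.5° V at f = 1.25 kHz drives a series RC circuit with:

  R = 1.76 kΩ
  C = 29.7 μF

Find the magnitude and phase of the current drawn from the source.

Step 1 — Angular frequency: ω = 2π·f = 2π·1250 = 7854 rad/s.
Step 2 — Component impedances:
  R: Z = R = 1760 Ω
  C: Z = 1/(jωC) = -j/(ω·C) = 0 - j4.287 Ω
Step 3 — Series combination: Z_total = R + C = 1760 - j4.287 Ω = 1760∠-0.1° Ω.
Step 4 — Source phasor: V = 13.3∠-157.5° V = -12.29 - j5.09 V.
Step 5 — Ohm's law: I = V / Z_total = (-12.29 - j5.09) / (1760 - j4.287) = -0.006975 - j0.002909 A.
Step 6 — Convert to polar: |I| = 0.007557 A, ∠I = -157.4°.

I = 0.007557∠-157.4° A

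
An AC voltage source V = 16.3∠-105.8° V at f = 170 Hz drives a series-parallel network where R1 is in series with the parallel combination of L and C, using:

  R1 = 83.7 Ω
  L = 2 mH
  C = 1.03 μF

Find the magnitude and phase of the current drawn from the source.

Step 1 — Angular frequency: ω = 2π·f = 2π·170 = 1068 rad/s.
Step 2 — Component impedances:
  R1: Z = R = 83.7 Ω
  L: Z = jωL = j·1068·0.002 = 0 + j2.136 Ω
  C: Z = 1/(jωC) = -j/(ω·C) = 0 - j908.9 Ω
Step 3 — Parallel branch: L || C = 1/(1/L + 1/C) = 0 + j2.141 Ω.
Step 4 — Series with R1: Z_total = R1 + (L || C) = 83.7 + j2.141 Ω = 83.73∠1.5° Ω.
Step 5 — Source phasor: V = 16.3∠-105.8° V = -4.438 - j15.68 V.
Step 6 — Ohm's law: I = V / Z_total = (-4.438 - j15.68) / (83.7 + j2.141) = -0.05778 - j0.1859 A.
Step 7 — Convert to polar: |I| = 0.1947 A, ∠I = -107.3°.

I = 0.1947∠-107.3° A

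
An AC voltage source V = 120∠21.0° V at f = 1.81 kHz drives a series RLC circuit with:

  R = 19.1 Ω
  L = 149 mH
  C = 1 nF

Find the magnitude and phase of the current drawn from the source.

Step 1 — Angular frequency: ω = 2π·f = 2π·1810 = 1.137e+04 rad/s.
Step 2 — Component impedances:
  R: Z = R = 19.1 Ω
  L: Z = jωL = j·1.137e+04·0.149 = 0 + j1695 Ω
  C: Z = 1/(jωC) = -j/(ω·C) = 0 - j8.793e+04 Ω
Step 3 — Series combination: Z_total = R + L + C = 19.1 - j8.624e+04 Ω = 8.624e+04∠-90.0° Ω.
Step 4 — Source phasor: V = 120∠21.0° V = 112 + j43 V.
Step 5 — Ohm's law: I = V / Z_total = (112 + j43) / (19.1 - j8.624e+04) = -0.0004984 + j0.001299 A.
Step 6 — Convert to polar: |I| = 0.001392 A, ∠I = 111.0°.

I = 0.001392∠111.0° A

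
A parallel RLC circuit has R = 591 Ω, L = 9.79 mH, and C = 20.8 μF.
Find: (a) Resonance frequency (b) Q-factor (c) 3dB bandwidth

Step 1 — Resonance: ω₀ = 1/√(LC) = 1/√(0.00979·2.08e-05) = 2216 rad/s.
Step 2 — f₀ = ω₀/(2π) = 352.7 Hz.
Step 3 — Parallel Q: Q = R/(ω₀L) = 591/(2216·0.00979) = 27.24.
Step 4 — Bandwidth: Δω = ω₀/Q = 81.35 rad/s; BW = Δω/(2π) = 12.95 Hz.

(a) f₀ = 352.7 Hz  (b) Q = 27.24  (c) BW = 12.95 Hz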